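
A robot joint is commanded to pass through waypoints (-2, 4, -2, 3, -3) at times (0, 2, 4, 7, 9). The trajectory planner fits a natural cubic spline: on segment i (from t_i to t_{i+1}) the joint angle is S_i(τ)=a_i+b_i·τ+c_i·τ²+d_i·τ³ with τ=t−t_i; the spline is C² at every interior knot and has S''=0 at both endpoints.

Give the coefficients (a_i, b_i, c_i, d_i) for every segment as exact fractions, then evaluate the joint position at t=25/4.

  seg 0: a=-2 b=2549/516 c=0 d=-1001/2064
  seg 1: a=4 b=-227/258 c=-1001/344 d=1909/2064
  seg 2: a=-2 b=-733/516 c=227/86 d=-277/516
  seg 3: a=3 b=-10/129 c=-377/172 d=377/1032
S(25/4) = 22585/11008

Δ: Δ0=3, Δ1=-3, Δ2=5/3, Δ3=-3
row 1: diag=8, rhs=-36; c'=1/4, d'=-9/2
row 2: denom=10−2·1/4=19/2; d'=(28−2·-9/2)/(19/2)=74/19
row 3: denom=10−3·6/19=172/19; d'=(-28−3·74/19)/(172/19)=-377/86
back: M3=-377/86
back: M2=74/19−6/19·-377/86=227/43
back: M1=-9/2−1/4·227/43=-1001/172
M: M0=0, M1=-1001/172, M2=227/43, M3=-377/86, M4=0
seg 0: a=-2, c=M0/2=0, d=(M1−M0)/(6·2)=-1001/2064, b=Δ0−h0·(2M0+M1)/6=2549/516
seg 1: a=4, c=M1/2=-1001/344, d=(M2−M1)/(6·2)=1909/2064, b=Δ1−h1·(2M1+M2)/6=-227/258
seg 2: a=-2, c=M2/2=227/86, d=(M3−M2)/(6·3)=-277/516, b=Δ2−h2·(2M2+M3)/6=-733/516
seg 3: a=3, c=M3/2=-377/172, d=(M4−M3)/(6·2)=377/1032, b=Δ3−h3·(2M3+M4)/6=-10/129
t_q=25/4 → seg 2, τ=9/4; S=-2+-733/516·τ+227/86·τ²+-277/516·τ³=22585/11008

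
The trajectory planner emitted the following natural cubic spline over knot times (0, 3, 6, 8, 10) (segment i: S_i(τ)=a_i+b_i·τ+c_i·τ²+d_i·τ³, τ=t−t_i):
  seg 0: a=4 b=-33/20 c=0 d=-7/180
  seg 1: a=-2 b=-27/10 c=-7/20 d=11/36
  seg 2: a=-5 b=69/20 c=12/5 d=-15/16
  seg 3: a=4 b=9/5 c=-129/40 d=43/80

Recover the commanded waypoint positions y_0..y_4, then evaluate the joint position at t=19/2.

y_0 = S_0(0) = a_0 = 4
y_1 = S_1(0) = a_1 = -2
y_2 = S_2(0) = a_2 = -5
y_3 = S_3(0) = a_3 = 4
y_4 = S_3(2) = -1
t_q=19/2 is in segment 3 (τ=3/2); S_3(τ)=161/128

y_0=4 y_1=-2 y_2=-5 y_3=4 y_4=-1
S(19/2) = 161/128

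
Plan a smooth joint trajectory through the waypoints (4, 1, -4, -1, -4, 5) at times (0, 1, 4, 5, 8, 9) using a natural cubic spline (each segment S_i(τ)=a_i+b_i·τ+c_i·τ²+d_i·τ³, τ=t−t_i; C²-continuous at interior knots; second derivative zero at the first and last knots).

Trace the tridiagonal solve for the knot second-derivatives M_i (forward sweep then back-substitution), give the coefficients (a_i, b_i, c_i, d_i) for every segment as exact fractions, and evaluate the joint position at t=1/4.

  seg 0: a=4 b=-8503/2961 c=0 d=-380/2961
  seg 1: a=1 b=-9643/2961 c=-380/987 d=8128/26649
  seg 2: a=-4 b=7901/2961 c=6988/2961 d=-286/141
  seg 3: a=-1 b=3859/2961 c=-11030/2961 d=26270/26649
  seg 4: a=-4 b=16489/2961 c=5080/987 d=-5080/2961
S(1/4) = 51799/15792

Δ: Δ0=-3, Δ1=-5/3, Δ2=3, Δ3=-1, Δ4=9
row 1: diag=8, rhs=8; c'=3/8, d'=1
row 2: denom=8−3·3/8=55/8; d'=(28−3·1)/(55/8)=40/11
row 3: denom=8−1·8/55=432/55; d'=(-24−1·40/11)/(432/55)=-95/27
row 4: denom=8−3·55/144=329/48; d'=(60−3·-95/27)/(329/48)=10160/987
back: M4=10160/987
back: M3=-95/27−55/144·10160/987=-22060/2961
back: M2=40/11−8/55·-22060/2961=13976/2961
back: M1=1−3/8·13976/2961=-760/987
M: M0=0, M1=-760/987, M2=13976/2961, M3=-22060/2961, M4=10160/987, M5=0
seg 0: a=4, c=M0/2=0, d=(M1−M0)/(6·1)=-380/2961, b=Δ0−h0·(2M0+M1)/6=-8503/2961
seg 1: a=1, c=M1/2=-380/987, d=(M2−M1)/(6·3)=8128/26649, b=Δ1−h1·(2M1+M2)/6=-9643/2961
seg 2: a=-4, c=M2/2=6988/2961, d=(M3−M2)/(6·1)=-286/141, b=Δ2−h2·(2M2+M3)/6=7901/2961
seg 3: a=-1, c=M3/2=-11030/2961, d=(M4−M3)/(6·3)=26270/26649, b=Δ3−h3·(2M3+M4)/6=3859/2961
seg 4: a=-4, c=M4/2=5080/987, d=(M5−M4)/(6·1)=-5080/2961, b=Δ4−h4·(2M4+M5)/6=16489/2961
t_q=1/4 → seg 0, τ=1/4; S=4+-8503/2961·τ+0·τ²+-380/2961·τ³=51799/15792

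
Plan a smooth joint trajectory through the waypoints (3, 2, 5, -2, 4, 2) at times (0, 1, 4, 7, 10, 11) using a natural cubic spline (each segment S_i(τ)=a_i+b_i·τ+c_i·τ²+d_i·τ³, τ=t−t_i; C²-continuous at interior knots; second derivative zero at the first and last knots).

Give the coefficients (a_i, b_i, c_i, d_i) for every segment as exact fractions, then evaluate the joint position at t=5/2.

Δ: Δ0=-1, Δ1=1, Δ2=-7/3, Δ3=2, Δ4=-2
row 1: diag=8, rhs=12; c'=3/8, d'=3/2
row 2: denom=12−3·3/8=87/8; d'=(-20−3·3/2)/(87/8)=-196/87
row 3: denom=12−3·8/29=324/29; d'=(26−3·-196/87)/(324/29)=475/162
row 4: denom=8−3·29/108=259/36; d'=(-24−3·475/162)/(259/36)=-506/111
back: M4=-506/111
back: M3=475/162−29/108·-506/111=1384/333
back: M2=-196/87−8/29·1384/333=-1132/333
back: M1=3/2−3/8·-1132/333=308/111
M: M0=0, M1=308/111, M2=-1132/333, M3=1384/333, M4=-506/111, M5=0
seg 0: a=3, c=M0/2=0, d=(M1−M0)/(6·1)=154/333, b=Δ0−h0·(2M0+M1)/6=-487/333
seg 1: a=2, c=M1/2=154/111, d=(M2−M1)/(6·3)=-1028/2997, b=Δ1−h1·(2M1+M2)/6=-25/333
seg 2: a=5, c=M2/2=-566/333, d=(M3−M2)/(6·3)=34/81, b=Δ2−h2·(2M2+M3)/6=-337/333
seg 3: a=-2, c=M3/2=692/333, d=(M4−M3)/(6·3)=-1451/2997, b=Δ3−h3·(2M3+M4)/6=41/333
seg 4: a=4, c=M4/2=-253/111, d=(M5−M4)/(6·1)=253/333, b=Δ4−h4·(2M4+M5)/6=-160/333
t_q=5/2 → seg 1, τ=3/2; S=2+-25/333·τ+154/111·τ²+-1028/2997·τ³=285/74

  seg 0: a=3 b=-487/333 c=0 d=154/333
  seg 1: a=2 b=-25/333 c=154/111 d=-1028/2997
  seg 2: a=5 b=-337/333 c=-566/333 d=34/81
  seg 3: a=-2 b=41/333 c=692/333 d=-1451/2997
  seg 4: a=4 b=-160/333 c=-253/111 d=253/333
S(5/2) = 285/74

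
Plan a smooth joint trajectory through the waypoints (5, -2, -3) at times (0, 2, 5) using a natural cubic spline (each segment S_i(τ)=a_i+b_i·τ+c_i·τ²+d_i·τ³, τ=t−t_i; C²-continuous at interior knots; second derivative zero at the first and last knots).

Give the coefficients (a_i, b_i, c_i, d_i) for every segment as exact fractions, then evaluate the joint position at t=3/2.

Δ: Δ0=-7/2, Δ1=-1/3
row 1: diag=10, rhs=19; c'=3/10, d'=19/10
back: M1=19/10
M: M0=0, M1=19/10, M2=0
seg 0: a=5, c=M0/2=0, d=(M1−M0)/(6·2)=19/120, b=Δ0−h0·(2M0+M1)/6=-62/15
seg 1: a=-2, c=M1/2=19/20, d=(M2−M1)/(6·3)=-19/180, b=Δ1−h1·(2M1+M2)/6=-67/30
t_q=3/2 → seg 0, τ=3/2; S=5+-62/15·τ+0·τ²+19/120·τ³=-213/320

  seg 0: a=5 b=-62/15 c=0 d=19/120
  seg 1: a=-2 b=-67/30 c=19/20 d=-19/180
S(3/2) = -213/320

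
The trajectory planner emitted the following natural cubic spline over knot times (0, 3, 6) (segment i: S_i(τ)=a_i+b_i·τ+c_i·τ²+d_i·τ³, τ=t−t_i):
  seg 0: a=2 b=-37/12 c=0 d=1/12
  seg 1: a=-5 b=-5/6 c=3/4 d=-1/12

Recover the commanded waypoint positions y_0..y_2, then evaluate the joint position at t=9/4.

y_0=2 y_1=-5 y_2=-3
S(9/4) = -1021/256

y_0 = S_0(0) = a_0 = 2
y_1 = S_1(0) = a_1 = -5
y_2 = S_1(3) = -3
t_q=9/4 is in segment 0 (τ=9/4); S_0(τ)=-1021/256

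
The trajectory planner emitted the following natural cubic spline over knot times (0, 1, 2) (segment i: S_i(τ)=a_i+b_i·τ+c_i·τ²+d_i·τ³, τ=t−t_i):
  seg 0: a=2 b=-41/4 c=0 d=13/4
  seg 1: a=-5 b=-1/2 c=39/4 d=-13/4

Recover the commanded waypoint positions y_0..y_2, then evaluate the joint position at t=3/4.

y_0 = S_0(0) = a_0 = 2
y_1 = S_1(0) = a_1 = -5
y_2 = S_1(1) = 1
t_q=3/4 is in segment 0 (τ=3/4); S_0(τ)=-1105/256

y_0=2 y_1=-5 y_2=1
S(3/4) = -1105/256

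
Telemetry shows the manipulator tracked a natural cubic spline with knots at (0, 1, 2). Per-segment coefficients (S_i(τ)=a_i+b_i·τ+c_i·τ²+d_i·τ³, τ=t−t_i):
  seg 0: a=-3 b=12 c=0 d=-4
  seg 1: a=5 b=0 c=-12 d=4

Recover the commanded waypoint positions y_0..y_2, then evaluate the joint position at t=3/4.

y_0=-3 y_1=5 y_2=-3
S(3/4) = 69/16

y_0 = S_0(0) = a_0 = -3
y_1 = S_1(0) = a_1 = 5
y_2 = S_1(1) = -3
t_q=3/4 is in segment 0 (τ=3/4); S_0(τ)=69/16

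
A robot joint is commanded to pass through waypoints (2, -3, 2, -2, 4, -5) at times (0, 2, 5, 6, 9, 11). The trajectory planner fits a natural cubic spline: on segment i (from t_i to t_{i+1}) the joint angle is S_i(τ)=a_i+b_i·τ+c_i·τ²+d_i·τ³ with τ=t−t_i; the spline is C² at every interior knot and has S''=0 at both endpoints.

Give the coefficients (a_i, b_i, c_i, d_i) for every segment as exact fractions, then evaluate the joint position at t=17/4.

  seg 0: a=2 b=-39787/9882 c=0 d=7541/19764
  seg 1: a=-3 b=5459/9882 c=7541/3294 d=-28429/44469
  seg 2: a=2 b=-29377/9882 c=-34235/9882 d=446/183
  seg 3: a=-2 b=-25595/9882 c=38017/9882 d=-34346/44469
  seg 4: a=4 b=-3569/9882 c=-10225/3294 d=10225/19764
S(17/4) = 89617/35136

Δ: Δ0=-5/2, Δ1=5/3, Δ2=-4, Δ3=2, Δ4=-9/2
row 1: diag=10, rhs=25; c'=3/10, d'=5/2
row 2: denom=8−3·3/10=71/10; d'=(-34−3·5/2)/(71/10)=-415/71
row 3: denom=8−1·10/71=558/71; d'=(36−1·-415/71)/(558/71)=2971/558
row 4: denom=10−3·71/186=549/62; d'=(-39−3·2971/558)/(549/62)=-10225/1647
back: M4=-10225/1647
back: M3=2971/558−71/186·-10225/1647=38017/4941
back: M2=-415/71−10/71·38017/4941=-34235/4941
back: M1=5/2−3/10·-34235/4941=7541/1647
M: M0=0, M1=7541/1647, M2=-34235/4941, M3=38017/4941, M4=-10225/1647, M5=0
seg 0: a=2, c=M0/2=0, d=(M1−M0)/(6·2)=7541/19764, b=Δ0−h0·(2M0+M1)/6=-39787/9882
seg 1: a=-3, c=M1/2=7541/3294, d=(M2−M1)/(6·3)=-28429/44469, b=Δ1−h1·(2M1+M2)/6=5459/9882
seg 2: a=2, c=M2/2=-34235/9882, d=(M3−M2)/(6·1)=446/183, b=Δ2−h2·(2M2+M3)/6=-29377/9882
seg 3: a=-2, c=M3/2=38017/9882, d=(M4−M3)/(6·3)=-34346/44469, b=Δ3−h3·(2M3+M4)/6=-25595/9882
seg 4: a=4, c=M4/2=-10225/3294, d=(M5−M4)/(6·2)=10225/19764, b=Δ4−h4·(2M4+M5)/6=-3569/9882
t_q=17/4 → seg 1, τ=9/4; S=-3+5459/9882·τ+7541/3294·τ²+-28429/44469·τ³=89617/35136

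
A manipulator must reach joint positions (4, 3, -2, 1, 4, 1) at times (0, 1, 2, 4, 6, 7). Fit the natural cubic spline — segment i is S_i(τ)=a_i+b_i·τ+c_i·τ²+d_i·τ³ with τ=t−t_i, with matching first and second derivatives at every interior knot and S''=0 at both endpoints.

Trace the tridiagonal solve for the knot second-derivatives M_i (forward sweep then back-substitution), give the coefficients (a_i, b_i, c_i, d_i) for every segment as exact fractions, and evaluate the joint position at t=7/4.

  seg 0: a=4 b=78/229 c=0 d=-307/229
  seg 1: a=3 b=-843/229 c=-921/229 d=619/229
  seg 2: a=-2 b=-828/229 c=936/229 d=-1401/1832
  seg 3: a=1 b=1629/458 c=-459/916 d=-483/1832
  seg 4: a=4 b=-369/229 c=-477/229 d=159/229
S(7/4) = -12939/14656

Δ: Δ0=-1, Δ1=-5, Δ2=3/2, Δ3=3/2, Δ4=-3
row 1: diag=4, rhs=-24; c'=1/4, d'=-6
row 2: denom=6−1·1/4=23/4; d'=(39−1·-6)/(23/4)=180/23
row 3: denom=8−2·8/23=168/23; d'=(0−2·180/23)/(168/23)=-15/7
row 4: denom=6−2·23/84=229/42; d'=(-27−2·-15/7)/(229/42)=-954/229
back: M4=-954/229
back: M3=-15/7−23/84·-954/229=-459/458
back: M2=180/23−8/23·-459/458=1872/229
back: M1=-6−1/4·1872/229=-1842/229
M: M0=0, M1=-1842/229, M2=1872/229, M3=-459/458, M4=-954/229, M5=0
seg 0: a=4, c=M0/2=0, d=(M1−M0)/(6·1)=-307/229, b=Δ0−h0·(2M0+M1)/6=78/229
seg 1: a=3, c=M1/2=-921/229, d=(M2−M1)/(6·1)=619/229, b=Δ1−h1·(2M1+M2)/6=-843/229
seg 2: a=-2, c=M2/2=936/229, d=(M3−M2)/(6·2)=-1401/1832, b=Δ2−h2·(2M2+M3)/6=-828/229
seg 3: a=1, c=M3/2=-459/916, d=(M4−M3)/(6·2)=-483/1832, b=Δ3−h3·(2M3+M4)/6=1629/458
seg 4: a=4, c=M4/2=-477/229, d=(M5−M4)/(6·1)=159/229, b=Δ4−h4·(2M4+M5)/6=-369/229
t_q=7/4 → seg 1, τ=3/4; S=3+-843/229·τ+-921/229·τ²+619/229·τ³=-12939/14656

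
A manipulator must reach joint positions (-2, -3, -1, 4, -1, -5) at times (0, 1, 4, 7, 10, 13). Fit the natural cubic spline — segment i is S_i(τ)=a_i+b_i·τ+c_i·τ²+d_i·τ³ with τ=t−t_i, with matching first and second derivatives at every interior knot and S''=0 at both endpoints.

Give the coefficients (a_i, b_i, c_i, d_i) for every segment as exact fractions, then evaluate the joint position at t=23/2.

Δ: Δ0=-1, Δ1=2/3, Δ2=5/3, Δ3=-5/3, Δ4=-4/3
row 1: diag=8, rhs=10; c'=3/8, d'=5/4
row 2: denom=12−3·3/8=87/8; d'=(6−3·5/4)/(87/8)=6/29
row 3: denom=12−3·8/29=324/29; d'=(-20−3·6/29)/(324/29)=-299/162
row 4: denom=12−3·29/108=403/36; d'=(2−3·-299/162)/(403/36)=814/1209
back: M4=814/1209
back: M3=-299/162−29/108·814/1209=-2450/1209
back: M2=6/29−8/29·-2450/1209=926/1209
back: M1=5/4−3/8·926/1209=388/403
M: M0=0, M1=388/403, M2=926/1209, M3=-2450/1209, M4=814/1209, M5=0
seg 0: a=-2, c=M0/2=0, d=(M1−M0)/(6·1)=194/1209, b=Δ0−h0·(2M0+M1)/6=-1403/1209
seg 1: a=-3, c=M1/2=194/403, d=(M2−M1)/(6·3)=-119/10881, b=Δ1−h1·(2M1+M2)/6=-821/1209
seg 2: a=-1, c=M2/2=463/1209, d=(M3−M2)/(6·3)=-1688/10881, b=Δ2−h2·(2M2+M3)/6=178/93
seg 3: a=4, c=M3/2=-1225/1209, d=(M4−M3)/(6·3)=544/3627, b=Δ3−h3·(2M3+M4)/6=28/1209
seg 4: a=-1, c=M4/2=407/1209, d=(M5−M4)/(6·3)=-407/10881, b=Δ4−h4·(2M4+M5)/6=-2426/1209
t_q=23/2 → seg 4, τ=3/2; S=-1+-2426/1209·τ+407/1209·τ²+-407/10881·τ³=-10893/3224

  seg 0: a=-2 b=-1403/1209 c=0 d=194/1209
  seg 1: a=-3 b=-821/1209 c=194/403 d=-119/10881
  seg 2: a=-1 b=178/93 c=463/1209 d=-1688/10881
  seg 3: a=4 b=28/1209 c=-1225/1209 d=544/3627
  seg 4: a=-1 b=-2426/1209 c=407/1209 d=-407/10881
S(23/2) = -10893/3224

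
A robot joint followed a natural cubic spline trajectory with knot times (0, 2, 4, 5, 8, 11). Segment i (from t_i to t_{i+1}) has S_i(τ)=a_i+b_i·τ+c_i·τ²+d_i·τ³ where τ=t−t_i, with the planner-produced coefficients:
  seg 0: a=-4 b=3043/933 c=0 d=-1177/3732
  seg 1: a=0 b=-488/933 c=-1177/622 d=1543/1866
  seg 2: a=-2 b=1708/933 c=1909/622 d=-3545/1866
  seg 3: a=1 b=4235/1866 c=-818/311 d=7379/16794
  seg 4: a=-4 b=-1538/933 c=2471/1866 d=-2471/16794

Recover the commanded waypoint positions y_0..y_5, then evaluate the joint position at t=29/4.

y_0 = S_0(0) = a_0 = -4
y_1 = S_1(0) = a_1 = 0
y_2 = S_2(0) = a_2 = -2
y_3 = S_3(0) = a_3 = 1
y_4 = S_4(0) = a_4 = -4
y_5 = S_4(3) = -1
t_q=29/4 is in segment 3 (τ=9/4); S_3(τ)=-87743/39808

y_0=-4 y_1=0 y_2=-2 y_3=1 y_4=-4 y_5=-1
S(29/4) = -87743/39808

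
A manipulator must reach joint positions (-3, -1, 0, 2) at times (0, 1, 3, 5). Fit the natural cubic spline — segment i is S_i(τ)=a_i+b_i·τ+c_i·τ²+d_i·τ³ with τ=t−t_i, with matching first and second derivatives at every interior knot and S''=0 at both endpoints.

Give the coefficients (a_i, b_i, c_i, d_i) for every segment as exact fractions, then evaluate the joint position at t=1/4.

  seg 0: a=-3 b=101/44 c=0 d=-13/44
  seg 1: a=-1 b=31/22 c=-39/44 d=19/88
  seg 2: a=0 b=5/11 c=9/22 d=-3/44
S(1/4) = -6845/2816

Δ: Δ0=2, Δ1=1/2, Δ2=1
row 1: diag=6, rhs=-9; c'=1/3, d'=-3/2
row 2: denom=8−2·1/3=22/3; d'=(3−2·-3/2)/(22/3)=9/11
back: M2=9/11
back: M1=-3/2−1/3·9/11=-39/22
M: M0=0, M1=-39/22, M2=9/11, M3=0
seg 0: a=-3, c=M0/2=0, d=(M1−M0)/(6·1)=-13/44, b=Δ0−h0·(2M0+M1)/6=101/44
seg 1: a=-1, c=M1/2=-39/44, d=(M2−M1)/(6·2)=19/88, b=Δ1−h1·(2M1+M2)/6=31/22
seg 2: a=0, c=M2/2=9/22, d=(M3−M2)/(6·2)=-3/44, b=Δ2−h2·(2M2+M3)/6=5/11
t_q=1/4 → seg 0, τ=1/4; S=-3+101/44·τ+0·τ²+-13/44·τ³=-6845/2816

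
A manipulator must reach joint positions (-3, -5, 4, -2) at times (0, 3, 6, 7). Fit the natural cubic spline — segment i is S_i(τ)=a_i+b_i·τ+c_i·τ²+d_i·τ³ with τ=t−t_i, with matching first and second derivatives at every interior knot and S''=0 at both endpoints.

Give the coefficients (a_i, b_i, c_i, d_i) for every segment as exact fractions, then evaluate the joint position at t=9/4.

  seg 0: a=-3 b=-227/87 c=0 d=169/783
  seg 1: a=-5 b=280/87 c=169/87 d=-526/783
  seg 2: a=4 b=-284/87 c=-119/29 d=119/87
S(9/4) = -11901/1856

Δ: Δ0=-2/3, Δ1=3, Δ2=-6
row 1: diag=12, rhs=22; c'=1/4, d'=11/6
row 2: denom=8−3·1/4=29/4; d'=(-54−3·11/6)/(29/4)=-238/29
back: M2=-238/29
back: M1=11/6−1/4·-238/29=338/87
M: M0=0, M1=338/87, M2=-238/29, M3=0
seg 0: a=-3, c=M0/2=0, d=(M1−M0)/(6·3)=169/783, b=Δ0−h0·(2M0+M1)/6=-227/87
seg 1: a=-5, c=M1/2=169/87, d=(M2−M1)/(6·3)=-526/783, b=Δ1−h1·(2M1+M2)/6=280/87
seg 2: a=4, c=M2/2=-119/29, d=(M3−M2)/(6·1)=119/87, b=Δ2−h2·(2M2+M3)/6=-284/87
t_q=9/4 → seg 0, τ=9/4; S=-3+-227/87·τ+0·τ²+169/783·τ³=-11901/1856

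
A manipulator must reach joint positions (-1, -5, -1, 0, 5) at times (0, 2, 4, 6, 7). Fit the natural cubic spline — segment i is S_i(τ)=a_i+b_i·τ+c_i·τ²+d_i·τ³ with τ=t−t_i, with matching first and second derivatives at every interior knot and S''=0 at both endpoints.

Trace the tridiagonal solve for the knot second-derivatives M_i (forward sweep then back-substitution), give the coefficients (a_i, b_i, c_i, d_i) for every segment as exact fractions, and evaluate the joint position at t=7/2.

Δ: Δ0=-2, Δ1=2, Δ2=1/2, Δ3=5
row 1: diag=8, rhs=24; c'=1/4, d'=3
row 2: denom=8−2·1/4=15/2; d'=(-9−2·3)/(15/2)=-2
row 3: denom=6−2·4/15=82/15; d'=(27−2·-2)/(82/15)=465/82
back: M3=465/82
back: M2=-2−4/15·465/82=-144/41
back: M1=3−1/4·-144/41=159/41
M: M0=0, M1=159/41, M2=-144/41, M3=465/82, M4=0
seg 0: a=-1, c=M0/2=0, d=(M1−M0)/(6·2)=53/164, b=Δ0−h0·(2M0+M1)/6=-135/41
seg 1: a=-5, c=M1/2=159/82, d=(M2−M1)/(6·2)=-101/164, b=Δ1−h1·(2M1+M2)/6=24/41
seg 2: a=-1, c=M2/2=-72/41, d=(M3−M2)/(6·2)=251/328, b=Δ2−h2·(2M2+M3)/6=39/41
seg 3: a=0, c=M3/2=465/164, d=(M4−M3)/(6·1)=-155/164, b=Δ3−h3·(2M3+M4)/6=255/82
t_q=7/2 → seg 1, τ=3/2; S=-5+24/41·τ+159/82·τ²+-101/164·τ³=-2411/1312

  seg 0: a=-1 b=-135/41 c=0 d=53/164
  seg 1: a=-5 b=24/41 c=159/82 d=-101/164
  seg 2: a=-1 b=39/41 c=-72/41 d=251/328
  seg 3: a=0 b=255/82 c=465/164 d=-155/164
S(7/2) = -2411/1312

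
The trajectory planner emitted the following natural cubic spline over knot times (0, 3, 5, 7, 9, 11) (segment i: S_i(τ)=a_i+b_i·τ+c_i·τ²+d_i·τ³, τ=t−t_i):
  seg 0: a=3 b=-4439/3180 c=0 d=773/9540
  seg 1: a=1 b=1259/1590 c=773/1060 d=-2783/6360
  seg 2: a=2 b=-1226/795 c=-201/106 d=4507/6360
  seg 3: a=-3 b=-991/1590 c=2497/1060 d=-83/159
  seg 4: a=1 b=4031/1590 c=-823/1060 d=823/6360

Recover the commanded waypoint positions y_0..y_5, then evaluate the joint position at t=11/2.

y_0=3 y_1=1 y_2=2 y_3=-3 y_4=1 y_5=4
S(11/2) = 2861/3392

y_0 = S_0(0) = a_0 = 3
y_1 = S_1(0) = a_1 = 1
y_2 = S_2(0) = a_2 = 2
y_3 = S_3(0) = a_3 = -3
y_4 = S_4(0) = a_4 = 1
y_5 = S_4(2) = 4
t_q=11/2 is in segment 2 (τ=1/2); S_2(τ)=2861/3392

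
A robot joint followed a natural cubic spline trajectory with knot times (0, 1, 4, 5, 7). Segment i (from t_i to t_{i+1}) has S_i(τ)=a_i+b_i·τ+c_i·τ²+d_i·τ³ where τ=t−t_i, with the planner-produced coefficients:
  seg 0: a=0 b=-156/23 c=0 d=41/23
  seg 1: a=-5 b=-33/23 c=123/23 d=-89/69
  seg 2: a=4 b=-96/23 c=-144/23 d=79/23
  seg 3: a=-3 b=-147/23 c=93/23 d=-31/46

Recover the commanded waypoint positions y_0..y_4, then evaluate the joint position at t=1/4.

y_0=0 y_1=-5 y_2=4 y_3=-3 y_4=-5
S(1/4) = -2455/1472

y_0 = S_0(0) = a_0 = 0
y_1 = S_1(0) = a_1 = -5
y_2 = S_2(0) = a_2 = 4
y_3 = S_3(0) = a_3 = -3
y_4 = S_3(2) = -5
t_q=1/4 is in segment 0 (τ=1/4); S_0(τ)=-2455/1472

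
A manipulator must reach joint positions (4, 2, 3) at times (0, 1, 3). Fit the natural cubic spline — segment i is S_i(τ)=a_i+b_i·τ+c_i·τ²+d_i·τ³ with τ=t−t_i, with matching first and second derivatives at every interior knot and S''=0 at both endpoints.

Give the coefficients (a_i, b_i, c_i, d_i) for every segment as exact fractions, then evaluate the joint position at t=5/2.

Δ: Δ0=-2, Δ1=1/2
row 1: diag=6, rhs=15; c'=1/3, d'=5/2
back: M1=5/2
M: M0=0, M1=5/2, M2=0
seg 0: a=4, c=M0/2=0, d=(M1−M0)/(6·1)=5/12, b=Δ0−h0·(2M0+M1)/6=-29/12
seg 1: a=2, c=M1/2=5/4, d=(M2−M1)/(6·2)=-5/24, b=Δ1−h1·(2M1+M2)/6=-7/6
t_q=5/2 → seg 1, τ=3/2; S=2+-7/6·τ+5/4·τ²+-5/24·τ³=151/64

  seg 0: a=4 b=-29/12 c=0 d=5/12
  seg 1: a=2 b=-7/6 c=5/4 d=-5/24
S(5/2) = 151/64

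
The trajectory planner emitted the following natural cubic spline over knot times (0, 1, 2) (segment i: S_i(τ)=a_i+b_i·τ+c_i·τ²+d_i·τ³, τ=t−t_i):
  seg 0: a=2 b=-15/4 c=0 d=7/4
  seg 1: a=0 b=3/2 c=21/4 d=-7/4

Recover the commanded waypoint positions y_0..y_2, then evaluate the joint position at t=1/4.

y_0=2 y_1=0 y_2=5
S(1/4) = 279/256

y_0 = S_0(0) = a_0 = 2
y_1 = S_1(0) = a_1 = 0
y_2 = S_1(1) = 5
t_q=1/4 is in segment 0 (τ=1/4); S_0(τ)=279/256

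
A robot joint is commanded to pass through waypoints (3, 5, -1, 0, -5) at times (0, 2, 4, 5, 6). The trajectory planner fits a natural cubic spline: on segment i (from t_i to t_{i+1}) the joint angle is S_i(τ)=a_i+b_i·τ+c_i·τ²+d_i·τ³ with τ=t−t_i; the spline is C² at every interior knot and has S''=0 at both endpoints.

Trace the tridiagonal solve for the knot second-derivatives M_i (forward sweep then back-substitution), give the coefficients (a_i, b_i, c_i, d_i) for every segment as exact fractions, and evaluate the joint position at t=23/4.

Δ: Δ0=1, Δ1=-3, Δ2=1, Δ3=-5
row 1: diag=8, rhs=-24; c'=1/4, d'=-3
row 2: denom=6−2·1/4=11/2; d'=(24−2·-3)/(11/2)=60/11
row 3: denom=4−1·2/11=42/11; d'=(-36−1·60/11)/(42/11)=-76/7
back: M3=-76/7
back: M2=60/11−2/11·-76/7=52/7
back: M1=-3−1/4·52/7=-34/7
M: M0=0, M1=-34/7, M2=52/7, M3=-76/7, M4=0
seg 0: a=3, c=M0/2=0, d=(M1−M0)/(6·2)=-17/42, b=Δ0−h0·(2M0+M1)/6=55/21
seg 1: a=5, c=M1/2=-17/7, d=(M2−M1)/(6·2)=43/42, b=Δ1−h1·(2M1+M2)/6=-47/21
seg 2: a=-1, c=M2/2=26/7, d=(M3−M2)/(6·1)=-64/21, b=Δ2−h2·(2M2+M3)/6=1/3
seg 3: a=0, c=M3/2=-38/7, d=(M4−M3)/(6·1)=38/21, b=Δ3−h3·(2M3+M4)/6=-29/21
t_q=23/4 → seg 3, τ=3/4; S=0+-29/21·τ+-38/7·τ²+38/21·τ³=-745/224

  seg 0: a=3 b=55/21 c=0 d=-17/42
  seg 1: a=5 b=-47/21 c=-17/7 d=43/42
  seg 2: a=-1 b=1/3 c=26/7 d=-64/21
  seg 3: a=0 b=-29/21 c=-38/7 d=38/21
S(23/4) = -745/224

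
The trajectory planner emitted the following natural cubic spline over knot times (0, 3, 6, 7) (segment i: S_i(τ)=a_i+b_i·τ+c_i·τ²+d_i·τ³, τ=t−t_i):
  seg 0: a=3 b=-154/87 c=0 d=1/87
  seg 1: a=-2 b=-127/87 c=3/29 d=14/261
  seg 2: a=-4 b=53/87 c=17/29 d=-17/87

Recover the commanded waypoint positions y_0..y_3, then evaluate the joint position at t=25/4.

y_0 = S_0(0) = a_0 = 3
y_1 = S_1(0) = a_1 = -2
y_2 = S_2(0) = a_2 = -4
y_3 = S_2(1) = -3
t_q=25/4 is in segment 2 (τ=1/4); S_2(τ)=-7079/1856

y_0=3 y_1=-2 y_2=-4 y_3=-3
S(25/4) = -7079/1856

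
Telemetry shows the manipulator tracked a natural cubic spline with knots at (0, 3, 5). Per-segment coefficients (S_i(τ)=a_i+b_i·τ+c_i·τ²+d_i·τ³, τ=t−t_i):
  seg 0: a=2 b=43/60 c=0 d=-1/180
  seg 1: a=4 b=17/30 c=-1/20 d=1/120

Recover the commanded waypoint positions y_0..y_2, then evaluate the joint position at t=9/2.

y_0 = S_0(0) = a_0 = 2
y_1 = S_1(0) = a_1 = 4
y_2 = S_1(2) = 5
t_q=9/2 is in segment 1 (τ=3/2); S_1(τ)=305/64

y_0=2 y_1=4 y_2=5
S(9/2) = 305/64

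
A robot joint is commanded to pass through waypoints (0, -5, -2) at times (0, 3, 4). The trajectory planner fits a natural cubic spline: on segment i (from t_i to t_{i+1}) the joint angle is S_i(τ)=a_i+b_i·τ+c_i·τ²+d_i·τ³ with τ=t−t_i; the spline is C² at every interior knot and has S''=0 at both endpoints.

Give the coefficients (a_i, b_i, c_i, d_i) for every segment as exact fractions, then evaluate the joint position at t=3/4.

  seg 0: a=0 b=-41/12 c=0 d=7/36
  seg 1: a=-5 b=11/6 c=7/4 d=-7/12
S(3/4) = -635/256

Δ: Δ0=-5/3, Δ1=3
row 1: diag=8, rhs=28; c'=1/8, d'=7/2
back: M1=7/2
M: M0=0, M1=7/2, M2=0
seg 0: a=0, c=M0/2=0, d=(M1−M0)/(6·3)=7/36, b=Δ0−h0·(2M0+M1)/6=-41/12
seg 1: a=-5, c=M1/2=7/4, d=(M2−M1)/(6·1)=-7/12, b=Δ1−h1·(2M1+M2)/6=11/6
t_q=3/4 → seg 0, τ=3/4; S=0+-41/12·τ+0·τ²+7/36·τ³=-635/256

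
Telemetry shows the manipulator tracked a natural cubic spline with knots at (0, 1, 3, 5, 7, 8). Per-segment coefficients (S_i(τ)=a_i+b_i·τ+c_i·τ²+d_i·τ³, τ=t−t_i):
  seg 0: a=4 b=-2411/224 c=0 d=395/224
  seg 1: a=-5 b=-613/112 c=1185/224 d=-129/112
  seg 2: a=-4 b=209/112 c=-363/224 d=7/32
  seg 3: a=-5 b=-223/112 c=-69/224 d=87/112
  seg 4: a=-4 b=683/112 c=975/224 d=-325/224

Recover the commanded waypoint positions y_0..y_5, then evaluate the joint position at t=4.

y_0=4 y_1=-5 y_2=-4 y_3=-5 y_4=-4 y_5=5
S(4) = -99/28

y_0 = S_0(0) = a_0 = 4
y_1 = S_1(0) = a_1 = -5
y_2 = S_2(0) = a_2 = -4
y_3 = S_3(0) = a_3 = -5
y_4 = S_4(0) = a_4 = -4
y_5 = S_4(1) = 5
t_q=4 is in segment 2 (τ=1); S_2(τ)=-99/28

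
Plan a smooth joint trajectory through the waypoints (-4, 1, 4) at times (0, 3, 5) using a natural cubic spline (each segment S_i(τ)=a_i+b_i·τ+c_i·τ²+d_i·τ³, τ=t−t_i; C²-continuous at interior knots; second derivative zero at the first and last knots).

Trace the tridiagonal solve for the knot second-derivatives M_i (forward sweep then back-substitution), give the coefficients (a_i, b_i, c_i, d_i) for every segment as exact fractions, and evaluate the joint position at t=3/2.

  seg 0: a=-4 b=103/60 c=0 d=-1/180
  seg 1: a=1 b=47/30 c=-1/20 d=1/120
S(3/2) = -231/160

Δ: Δ0=5/3, Δ1=3/2
row 1: diag=10, rhs=-1; c'=1/5, d'=-1/10
back: M1=-1/10
M: M0=0, M1=-1/10, M2=0
seg 0: a=-4, c=M0/2=0, d=(M1−M0)/(6·3)=-1/180, b=Δ0−h0·(2M0+M1)/6=103/60
seg 1: a=1, c=M1/2=-1/20, d=(M2−M1)/(6·2)=1/120, b=Δ1−h1·(2M1+M2)/6=47/30
t_q=3/2 → seg 0, τ=3/2; S=-4+103/60·τ+0·τ²+-1/180·τ³=-231/160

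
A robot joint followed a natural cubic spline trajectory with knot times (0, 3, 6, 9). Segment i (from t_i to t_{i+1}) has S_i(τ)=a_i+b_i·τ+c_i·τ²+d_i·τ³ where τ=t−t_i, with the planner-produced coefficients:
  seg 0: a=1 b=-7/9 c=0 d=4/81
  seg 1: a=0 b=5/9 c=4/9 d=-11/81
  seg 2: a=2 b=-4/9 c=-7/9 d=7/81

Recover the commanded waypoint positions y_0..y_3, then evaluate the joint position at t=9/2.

y_0=1 y_1=0 y_2=2 y_3=-4
S(9/2) = 11/8

y_0 = S_0(0) = a_0 = 1
y_1 = S_1(0) = a_1 = 0
y_2 = S_2(0) = a_2 = 2
y_3 = S_2(3) = -4
t_q=9/2 is in segment 1 (τ=3/2); S_1(τ)=11/8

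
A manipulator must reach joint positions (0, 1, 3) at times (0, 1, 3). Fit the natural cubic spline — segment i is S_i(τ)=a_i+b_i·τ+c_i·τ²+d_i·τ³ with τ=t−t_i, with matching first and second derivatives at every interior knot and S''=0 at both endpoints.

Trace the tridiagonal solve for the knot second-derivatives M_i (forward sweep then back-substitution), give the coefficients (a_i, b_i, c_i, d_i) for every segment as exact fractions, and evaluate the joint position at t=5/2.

Δ: Δ0=1, Δ1=1
row 1: diag=6, rhs=0; c'=1/3, d'=0
back: M1=0
M: M0=0, M1=0, M2=0
seg 0: a=0, c=M0/2=0, d=(M1−M0)/(6·1)=0, b=Δ0−h0·(2M0+M1)/6=1
seg 1: a=1, c=M1/2=0, d=(M2−M1)/(6·2)=0, b=Δ1−h1·(2M1+M2)/6=1
t_q=5/2 → seg 1, τ=3/2; S=1+1·τ+0·τ²+0·τ³=5/2

  seg 0: a=0 b=1 c=0 d=0
  seg 1: a=1 b=1 c=0 d=0
S(5/2) = 5/2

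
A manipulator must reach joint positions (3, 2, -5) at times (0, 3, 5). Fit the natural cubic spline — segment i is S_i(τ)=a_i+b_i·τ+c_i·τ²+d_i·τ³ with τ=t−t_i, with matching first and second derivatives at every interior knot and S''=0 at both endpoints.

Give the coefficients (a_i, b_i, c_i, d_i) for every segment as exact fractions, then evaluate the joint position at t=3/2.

Δ: Δ0=-1/3, Δ1=-7/2
row 1: diag=10, rhs=-19; c'=1/5, d'=-19/10
back: M1=-19/10
M: M0=0, M1=-19/10, M2=0
seg 0: a=3, c=M0/2=0, d=(M1−M0)/(6·3)=-19/180, b=Δ0−h0·(2M0+M1)/6=37/60
seg 1: a=2, c=M1/2=-19/20, d=(M2−M1)/(6·2)=19/120, b=Δ1−h1·(2M1+M2)/6=-67/30
t_q=3/2 → seg 0, τ=3/2; S=3+37/60·τ+0·τ²+-19/180·τ³=571/160

  seg 0: a=3 b=37/60 c=0 d=-19/180
  seg 1: a=2 b=-67/30 c=-19/20 d=19/120
S(3/2) = 571/160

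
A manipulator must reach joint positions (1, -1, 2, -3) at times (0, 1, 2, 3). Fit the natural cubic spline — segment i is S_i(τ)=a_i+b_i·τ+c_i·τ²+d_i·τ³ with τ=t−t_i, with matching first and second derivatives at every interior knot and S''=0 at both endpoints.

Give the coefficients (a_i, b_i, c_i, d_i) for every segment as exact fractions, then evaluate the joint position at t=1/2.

Δ: Δ0=-2, Δ1=3, Δ2=-5
row 1: diag=4, rhs=30; c'=1/4, d'=15/2
row 2: denom=4−1·1/4=15/4; d'=(-48−1·15/2)/(15/4)=-74/5
back: M2=-74/5
back: M1=15/2−1/4·-74/5=56/5
M: M0=0, M1=56/5, M2=-74/5, M3=0
seg 0: a=1, c=M0/2=0, d=(M1−M0)/(6·1)=28/15, b=Δ0−h0·(2M0+M1)/6=-58/15
seg 1: a=-1, c=M1/2=28/5, d=(M2−M1)/(6·1)=-13/3, b=Δ1−h1·(2M1+M2)/6=26/15
seg 2: a=2, c=M2/2=-37/5, d=(M3−M2)/(6·1)=37/15, b=Δ2−h2·(2M2+M3)/6=-1/15
t_q=1/2 → seg 0, τ=1/2; S=1+-58/15·τ+0·τ²+28/15·τ³=-7/10

  seg 0: a=1 b=-58/15 c=0 d=28/15
  seg 1: a=-1 b=26/15 c=28/5 d=-13/3
  seg 2: a=2 b=-1/15 c=-37/5 d=37/15
S(1/2) = -7/10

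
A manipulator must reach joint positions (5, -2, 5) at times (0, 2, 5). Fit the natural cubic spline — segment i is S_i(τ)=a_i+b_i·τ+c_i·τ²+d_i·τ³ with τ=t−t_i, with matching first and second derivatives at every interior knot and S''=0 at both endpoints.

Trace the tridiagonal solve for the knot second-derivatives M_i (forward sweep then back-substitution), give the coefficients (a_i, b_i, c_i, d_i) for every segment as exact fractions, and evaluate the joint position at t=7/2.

Δ: Δ0=-7/2, Δ1=7/3
row 1: diag=10, rhs=35; c'=3/10, d'=7/2
back: M1=7/2
M: M0=0, M1=7/2, M2=0
seg 0: a=5, c=M0/2=0, d=(M1−M0)/(6·2)=7/24, b=Δ0−h0·(2M0+M1)/6=-14/3
seg 1: a=-2, c=M1/2=7/4, d=(M2−M1)/(6·3)=-7/36, b=Δ1−h1·(2M1+M2)/6=-7/6
t_q=7/2 → seg 1, τ=3/2; S=-2+-7/6·τ+7/4·τ²+-7/36·τ³=-15/32

  seg 0: a=5 b=-14/3 c=0 d=7/24
  seg 1: a=-2 b=-7/6 c=7/4 d=-7/36
S(7/2) = -15/32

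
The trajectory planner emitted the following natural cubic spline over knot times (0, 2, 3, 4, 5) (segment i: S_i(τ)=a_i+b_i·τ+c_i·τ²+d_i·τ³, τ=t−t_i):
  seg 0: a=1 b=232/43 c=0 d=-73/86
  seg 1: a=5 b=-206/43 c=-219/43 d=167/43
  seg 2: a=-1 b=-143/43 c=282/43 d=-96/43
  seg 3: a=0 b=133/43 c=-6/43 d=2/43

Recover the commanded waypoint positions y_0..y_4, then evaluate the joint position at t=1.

y_0 = S_0(0) = a_0 = 1
y_1 = S_1(0) = a_1 = 5
y_2 = S_2(0) = a_2 = -1
y_3 = S_3(0) = a_3 = 0
y_4 = S_3(1) = 3
t_q=1 is in segment 0 (τ=1); S_0(τ)=477/86

y_0=1 y_1=5 y_2=-1 y_3=0 y_4=3
S(1) = 477/86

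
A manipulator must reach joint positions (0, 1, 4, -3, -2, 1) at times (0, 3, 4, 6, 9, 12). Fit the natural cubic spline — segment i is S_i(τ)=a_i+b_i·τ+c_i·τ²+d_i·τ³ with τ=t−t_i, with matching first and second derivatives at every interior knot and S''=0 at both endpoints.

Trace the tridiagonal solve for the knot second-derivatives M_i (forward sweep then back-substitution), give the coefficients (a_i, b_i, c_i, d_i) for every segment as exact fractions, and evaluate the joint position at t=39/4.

Δ: Δ0=1/3, Δ1=3, Δ2=-7/2, Δ3=1/3, Δ4=1
row 1: diag=8, rhs=16; c'=1/8, d'=2
row 2: denom=6−1·1/8=47/8; d'=(-39−1·2)/(47/8)=-328/47
row 3: denom=10−2·16/47=438/47; d'=(23−2·-328/47)/(438/47)=579/146
row 4: denom=12−3·47/146=1611/146; d'=(4−3·579/146)/(1611/146)=-1153/1611
back: M4=-1153/1611
back: M3=579/146−47/146·-1153/1611=6760/1611
back: M2=-328/47−16/47·6760/1611=-13544/1611
back: M1=2−1/8·-13544/1611=4915/1611
M: M0=0, M1=4915/1611, M2=-13544/1611, M3=6760/1611, M4=-1153/1611, M5=0
seg 0: a=0, c=M0/2=0, d=(M1−M0)/(6·3)=4915/28998, b=Δ0−h0·(2M0+M1)/6=-3841/3222
seg 1: a=1, c=M1/2=4915/3222, d=(M2−M1)/(6·1)=-2051/1074, b=Δ1−h1·(2M1+M2)/6=5452/1611
seg 2: a=4, c=M2/2=-6772/1611, d=(M3−M2)/(6·2)=188/179, b=Δ2−h2·(2M2+M3)/6=2275/3222
seg 3: a=-3, c=M3/2=3380/1611, d=(M4−M3)/(6·3)=-7913/28998, b=Δ3−h3·(2M3+M4)/6=-11293/3222
seg 4: a=-2, c=M4/2=-1153/3222, d=(M5−M4)/(6·3)=1153/28998, b=Δ4−h4·(2M4+M5)/6=2764/1611
t_q=39/4 → seg 4, τ=3/4; S=-2+2764/1611·τ+-1153/3222·τ²+1153/28998·τ³=-20569/22912

  seg 0: a=0 b=-3841/3222 c=0 d=4915/28998
  seg 1: a=1 b=5452/1611 c=4915/3222 d=-2051/1074
  seg 2: a=4 b=2275/3222 c=-6772/1611 d=188/179
  seg 3: a=-3 b=-11293/3222 c=3380/1611 d=-7913/28998
  seg 4: a=-2 b=2764/1611 c=-1153/3222 d=1153/28998
S(39/4) = -20569/22912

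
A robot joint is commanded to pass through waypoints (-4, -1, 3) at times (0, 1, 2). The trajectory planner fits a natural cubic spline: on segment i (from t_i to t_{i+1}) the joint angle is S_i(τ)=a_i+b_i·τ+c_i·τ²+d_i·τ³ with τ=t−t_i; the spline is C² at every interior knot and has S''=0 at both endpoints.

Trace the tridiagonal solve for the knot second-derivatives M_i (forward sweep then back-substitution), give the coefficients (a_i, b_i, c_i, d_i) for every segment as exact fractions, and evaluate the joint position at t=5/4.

Δ: Δ0=3, Δ1=4
row 1: diag=4, rhs=6; c'=1/4, d'=3/2
back: M1=3/2
M: M0=0, M1=3/2, M2=0
seg 0: a=-4, c=M0/2=0, d=(M1−M0)/(6·1)=1/4, b=Δ0−h0·(2M0+M1)/6=11/4
seg 1: a=-1, c=M1/2=3/4, d=(M2−M1)/(6·1)=-1/4, b=Δ1−h1·(2M1+M2)/6=7/2
t_q=5/4 → seg 1, τ=1/4; S=-1+7/2·τ+3/4·τ²+-1/4·τ³=-21/256

  seg 0: a=-4 b=11/4 c=0 d=1/4
  seg 1: a=-1 b=7/2 c=3/4 d=-1/4
S(5/4) = -21/256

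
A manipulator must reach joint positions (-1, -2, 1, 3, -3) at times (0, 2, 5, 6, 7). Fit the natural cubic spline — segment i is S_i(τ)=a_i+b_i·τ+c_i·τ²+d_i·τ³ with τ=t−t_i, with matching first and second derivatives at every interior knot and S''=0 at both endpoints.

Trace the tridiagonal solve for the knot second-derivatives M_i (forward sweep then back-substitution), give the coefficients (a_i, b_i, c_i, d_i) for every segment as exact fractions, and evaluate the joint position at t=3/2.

  seg 0: a=-1 b=-79/137 c=0 d=21/1096
  seg 1: a=-2 b=-95/274 c=63/548 d=61/548
  seg 2: a=1 b=1835/548 c=153/137 d=-1351/548
  seg 3: a=3 b=-497/274 c=-3441/548 d=1147/548
S(3/2) = -15785/8768

Δ: Δ0=-1/2, Δ1=1, Δ2=2, Δ3=-6
row 1: diag=10, rhs=9; c'=3/10, d'=9/10
row 2: denom=8−3·3/10=71/10; d'=(6−3·9/10)/(71/10)=33/71
row 3: denom=4−1·10/71=274/71; d'=(-48−1·33/71)/(274/71)=-3441/274
back: M3=-3441/274
back: M2=33/71−10/71·-3441/274=306/137
back: M1=9/10−3/10·306/137=63/274
M: M0=0, M1=63/274, M2=306/137, M3=-3441/274, M4=0
seg 0: a=-1, c=M0/2=0, d=(M1−M0)/(6·2)=21/1096, b=Δ0−h0·(2M0+M1)/6=-79/137
seg 1: a=-2, c=M1/2=63/548, d=(M2−M1)/(6·3)=61/548, b=Δ1−h1·(2M1+M2)/6=-95/274
seg 2: a=1, c=M2/2=153/137, d=(M3−M2)/(6·1)=-1351/548, b=Δ2−h2·(2M2+M3)/6=1835/548
seg 3: a=3, c=M3/2=-3441/548, d=(M4−M3)/(6·1)=1147/548, b=Δ3−h3·(2M3+M4)/6=-497/274
t_q=3/2 → seg 0, τ=3/2; S=-1+-79/137·τ+0·τ²+21/1096·τ³=-15785/8768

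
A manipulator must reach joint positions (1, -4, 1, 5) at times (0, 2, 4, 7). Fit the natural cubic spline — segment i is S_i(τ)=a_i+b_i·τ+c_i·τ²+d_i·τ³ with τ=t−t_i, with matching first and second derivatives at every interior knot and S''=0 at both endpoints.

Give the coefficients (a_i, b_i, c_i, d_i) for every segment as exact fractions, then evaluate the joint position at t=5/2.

  seg 0: a=1 b=-221/57 c=0 d=157/456
  seg 1: a=-4 b=29/114 c=157/76 d=-215/456
  seg 2: a=1 b=163/57 c=-29/38 d=29/342
S(5/2) = -4153/1216

Δ: Δ0=-5/2, Δ1=5/2, Δ2=4/3
row 1: diag=8, rhs=30; c'=1/4, d'=15/4
row 2: denom=10−2·1/4=19/2; d'=(-7−2·15/4)/(19/2)=-29/19
back: M2=-29/19
back: M1=15/4−1/4·-29/19=157/38
M: M0=0, M1=157/38, M2=-29/19, M3=0
seg 0: a=1, c=M0/2=0, d=(M1−M0)/(6·2)=157/456, b=Δ0−h0·(2M0+M1)/6=-221/57
seg 1: a=-4, c=M1/2=157/76, d=(M2−M1)/(6·2)=-215/456, b=Δ1−h1·(2M1+M2)/6=29/114
seg 2: a=1, c=M2/2=-29/38, d=(M3−M2)/(6·3)=29/342, b=Δ2−h2·(2M2+M3)/6=163/57
t_q=5/2 → seg 1, τ=1/2; S=-4+29/114·τ+157/76·τ²+-215/456·τ³=-4153/1216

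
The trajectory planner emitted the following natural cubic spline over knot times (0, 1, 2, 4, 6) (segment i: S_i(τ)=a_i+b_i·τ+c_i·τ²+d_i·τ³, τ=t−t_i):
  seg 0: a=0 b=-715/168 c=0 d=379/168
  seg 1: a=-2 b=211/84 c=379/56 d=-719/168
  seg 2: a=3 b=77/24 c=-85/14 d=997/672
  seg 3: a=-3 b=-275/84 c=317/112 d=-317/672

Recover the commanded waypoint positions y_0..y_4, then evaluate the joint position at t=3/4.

y_0 = S_0(0) = a_0 = 0
y_1 = S_1(0) = a_1 = -2
y_2 = S_2(0) = a_2 = 3
y_3 = S_3(0) = a_3 = -3
y_4 = S_3(2) = -2
t_q=3/4 is in segment 0 (τ=3/4); S_0(τ)=-1147/512

y_0=0 y_1=-2 y_2=3 y_3=-3 y_4=-2
S(3/4) = -1147/512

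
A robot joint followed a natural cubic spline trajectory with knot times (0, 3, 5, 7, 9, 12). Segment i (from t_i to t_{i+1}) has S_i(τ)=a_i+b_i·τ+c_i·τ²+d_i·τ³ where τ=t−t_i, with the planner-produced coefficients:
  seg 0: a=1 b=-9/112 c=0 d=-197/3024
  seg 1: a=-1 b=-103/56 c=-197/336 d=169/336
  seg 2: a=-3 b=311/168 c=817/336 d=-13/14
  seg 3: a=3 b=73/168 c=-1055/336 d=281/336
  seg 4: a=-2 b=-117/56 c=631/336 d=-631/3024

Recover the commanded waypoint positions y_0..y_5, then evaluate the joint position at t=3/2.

y_0=1 y_1=-1 y_2=-3 y_3=3 y_4=-2 y_5=3
S(3/2) = 591/896

y_0 = S_0(0) = a_0 = 1
y_1 = S_1(0) = a_1 = -1
y_2 = S_2(0) = a_2 = -3
y_3 = S_3(0) = a_3 = 3
y_4 = S_4(0) = a_4 = -2
y_5 = S_4(3) = 3
t_q=3/2 is in segment 0 (τ=3/2); S_0(τ)=591/896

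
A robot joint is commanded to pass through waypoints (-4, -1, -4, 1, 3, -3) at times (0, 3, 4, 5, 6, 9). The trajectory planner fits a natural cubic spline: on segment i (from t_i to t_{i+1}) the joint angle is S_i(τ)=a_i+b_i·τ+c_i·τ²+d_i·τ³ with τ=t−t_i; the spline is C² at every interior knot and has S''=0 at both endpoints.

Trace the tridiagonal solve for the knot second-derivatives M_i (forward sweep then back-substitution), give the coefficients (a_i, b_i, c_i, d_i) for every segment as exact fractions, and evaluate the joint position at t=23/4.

  seg 0: a=-4 b=1031/299 c=0 d=-244/897
  seg 1: a=-1 b=-1165/299 c=-732/299 d=1000/299
  seg 2: a=-4 b=371/299 c=2268/299 d=-88/23
  seg 3: a=1 b=1475/299 c=-1164/299 d=287/299
  seg 4: a=3 b=8/299 c=-303/299 d=101/897
S(23/4) = 55781/19136

Δ: Δ0=1, Δ1=-3, Δ2=5, Δ3=2, Δ4=-2
row 1: diag=8, rhs=-24; c'=1/8, d'=-3
row 2: denom=4−1·1/8=31/8; d'=(48−1·-3)/(31/8)=408/31
row 3: denom=4−1·8/31=116/31; d'=(-18−1·408/31)/(116/31)=-483/58
row 4: denom=8−1·31/116=897/116; d'=(-24−1·-483/58)/(897/116)=-606/299
back: M4=-606/299
back: M3=-483/58−31/116·-606/299=-2328/299
back: M2=408/31−8/31·-2328/299=4536/299
back: M1=-3−1/8·4536/299=-1464/299
M: M0=0, M1=-1464/299, M2=4536/299, M3=-2328/299, M4=-606/299, M5=0
seg 0: a=-4, c=M0/2=0, d=(M1−M0)/(6·3)=-244/897, b=Δ0−h0·(2M0+M1)/6=1031/299
seg 1: a=-1, c=M1/2=-732/299, d=(M2−M1)/(6·1)=1000/299, b=Δ1−h1·(2M1+M2)/6=-1165/299
seg 2: a=-4, c=M2/2=2268/299, d=(M3−M2)/(6·1)=-88/23, b=Δ2−h2·(2M2+M3)/6=371/299
seg 3: a=1, c=M3/2=-1164/299, d=(M4−M3)/(6·1)=287/299, b=Δ3−h3·(2M3+M4)/6=1475/299
seg 4: a=3, c=M4/2=-303/299, d=(M5−M4)/(6·3)=101/897, b=Δ4−h4·(2M4+M5)/6=8/299
t_q=23/4 → seg 3, τ=3/4; S=1+1475/299·τ+-1164/299·τ²+287/299·τ³=55781/19136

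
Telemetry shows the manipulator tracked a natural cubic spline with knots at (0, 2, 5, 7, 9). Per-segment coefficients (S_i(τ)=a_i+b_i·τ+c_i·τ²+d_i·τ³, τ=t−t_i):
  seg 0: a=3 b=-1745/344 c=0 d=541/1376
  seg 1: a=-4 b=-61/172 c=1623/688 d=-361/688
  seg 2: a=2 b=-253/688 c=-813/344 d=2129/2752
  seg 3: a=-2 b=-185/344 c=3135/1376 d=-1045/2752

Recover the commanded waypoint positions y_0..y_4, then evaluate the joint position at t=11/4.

y_0 = S_0(0) = a_0 = 3
y_1 = S_1(0) = a_1 = -4
y_2 = S_2(0) = a_2 = 2
y_3 = S_3(0) = a_3 = -2
y_4 = S_3(2) = 3
t_q=11/4 is in segment 1 (τ=3/4); S_1(τ)=-139159/44032

y_0=3 y_1=-4 y_2=2 y_3=-2 y_4=3
S(11/4) = -139159/44032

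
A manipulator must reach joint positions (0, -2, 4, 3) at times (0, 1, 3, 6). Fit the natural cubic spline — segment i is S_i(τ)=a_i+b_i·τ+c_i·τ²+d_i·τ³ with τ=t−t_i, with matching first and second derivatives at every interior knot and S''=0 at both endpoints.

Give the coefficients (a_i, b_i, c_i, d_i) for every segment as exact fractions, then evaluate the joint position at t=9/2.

Δ: Δ0=-2, Δ1=3, Δ2=-1/3
row 1: diag=6, rhs=30; c'=1/3, d'=5
row 2: denom=10−2·1/3=28/3; d'=(-20−2·5)/(28/3)=-45/14
back: M2=-45/14
back: M1=5−1/3·-45/14=85/14
M: M0=0, M1=85/14, M2=-45/14, M3=0
seg 0: a=0, c=M0/2=0, d=(M1−M0)/(6·1)=85/84, b=Δ0−h0·(2M0+M1)/6=-253/84
seg 1: a=-2, c=M1/2=85/28, d=(M2−M1)/(6·2)=-65/84, b=Δ1−h1·(2M1+M2)/6=1/42
seg 2: a=4, c=M2/2=-45/28, d=(M3−M2)/(6·3)=5/28, b=Δ2−h2·(2M2+M3)/6=121/42
t_q=9/2 → seg 2, τ=3/2; S=4+121/42·τ+-45/28·τ²+5/28·τ³=1189/224

  seg 0: a=0 b=-253/84 c=0 d=85/84
  seg 1: a=-2 b=1/42 c=85/28 d=-65/84
  seg 2: a=4 b=121/42 c=-45/28 d=5/28
S(9/2) = 1189/224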